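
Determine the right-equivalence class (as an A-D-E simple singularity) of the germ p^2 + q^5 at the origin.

The Hessian of f at 0 has rank 1. Corank 1: A-series; mu = 4 gives A_4.

A_4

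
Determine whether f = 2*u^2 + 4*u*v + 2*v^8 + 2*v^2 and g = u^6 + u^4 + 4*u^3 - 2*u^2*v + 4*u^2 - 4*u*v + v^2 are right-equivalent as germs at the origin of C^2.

No.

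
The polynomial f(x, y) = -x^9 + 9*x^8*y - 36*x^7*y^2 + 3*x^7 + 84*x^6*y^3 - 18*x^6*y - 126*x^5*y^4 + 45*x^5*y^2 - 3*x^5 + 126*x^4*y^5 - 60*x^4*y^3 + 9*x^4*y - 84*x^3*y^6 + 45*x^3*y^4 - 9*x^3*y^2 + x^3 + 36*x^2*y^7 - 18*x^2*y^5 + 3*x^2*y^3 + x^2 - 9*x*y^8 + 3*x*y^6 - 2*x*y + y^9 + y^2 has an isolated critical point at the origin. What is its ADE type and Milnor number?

Type A_{2}, Milnor number mu = 2.

The Hessian of f at 0 is [[2, -2], [-2, 2]] with rank 1, so corank 1. A Groebner basis of the Jacobian ideal J(f) in C{x,y} is {y^2, x - y}; counting standard monomials gives mu = 2. Corank 1: A-series; mu = 2 gives A_2.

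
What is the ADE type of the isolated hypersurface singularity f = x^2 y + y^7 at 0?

The Hessian of f at 0 has rank 0. Corank 2; j^3 = x^2*y has shape L^2 M (L != M), so D-series; mu = 8 gives D_8.

D_{8}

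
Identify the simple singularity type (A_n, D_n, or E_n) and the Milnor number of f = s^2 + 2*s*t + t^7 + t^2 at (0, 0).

The Hessian of f at 0 is [[2, 2], [2, 2]] with rank 1, so corank 1. A Groebner basis of the Jacobian ideal J(f) in C{s,t} is {t^6, s + t}; counting standard monomials gives mu = 6. Corank 1: A-series; mu = 6 gives A_6.

Type A_{6}, Milnor number mu = 6.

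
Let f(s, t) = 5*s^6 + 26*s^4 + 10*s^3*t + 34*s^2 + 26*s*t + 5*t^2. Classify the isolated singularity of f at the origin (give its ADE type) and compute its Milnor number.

The Hessian of f at 0 has rank 2. Corank 0: nondegenerate Morse point, so A_1.

Type A_{1}, Milnor number mu = 1.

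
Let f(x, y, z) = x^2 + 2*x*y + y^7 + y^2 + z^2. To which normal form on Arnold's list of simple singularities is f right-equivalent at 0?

A_{6}

The Hessian of f at 0 has rank 2. Corank 1: A-series; mu = 6 gives A_6.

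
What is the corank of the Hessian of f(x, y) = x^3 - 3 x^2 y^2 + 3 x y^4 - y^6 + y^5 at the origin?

2

The Hessian at 0 is [[0, 0], [0, 0]] of rank 0; hence corank 2.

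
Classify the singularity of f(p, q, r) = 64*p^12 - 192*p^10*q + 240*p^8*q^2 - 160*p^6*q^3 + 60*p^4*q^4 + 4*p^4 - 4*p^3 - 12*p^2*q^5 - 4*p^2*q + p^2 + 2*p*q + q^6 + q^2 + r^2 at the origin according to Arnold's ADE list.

A_5

The Hessian of f at 0 is [[2, 2, 0], [2, 2, 0], [0, 0, 2]] with rank 2, so corank 1. A Groebner basis of the Jacobian ideal J(f) in C{p,q,r} is {p*q^2 + 3*p*q/2 + p/4 + q^2 + q/4, -5*p*q/2 - p/2 + q^3 - 3*q^2/2 - q/2, p^2 - p/2 - q/2, r}; counting standard monomials gives mu = 5. Corank 1: A-series; mu = 5 gives A_5.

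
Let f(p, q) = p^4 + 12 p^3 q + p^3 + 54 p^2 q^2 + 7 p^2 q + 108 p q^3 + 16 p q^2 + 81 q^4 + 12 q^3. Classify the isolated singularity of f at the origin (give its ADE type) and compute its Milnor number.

Type D_5, Milnor number mu = 5.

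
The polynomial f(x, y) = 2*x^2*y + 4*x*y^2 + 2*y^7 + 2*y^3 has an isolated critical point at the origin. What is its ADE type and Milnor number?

The Hessian of f at 0 is [[0, 0], [0, 0]] with rank 0, so corank 2. A Groebner basis of the Jacobian ideal J(f) in C{x,y} is {x^2/7 + y^6 - y^2/7, x^3 + y^3, x*y + y^2}; counting standard monomials gives mu = 8. Corank 2; j^3 = 2*y*(x + y)^2 has shape L^2 M (L != M), so D-series; mu = 8 gives D_8.

Type D_{8}, Milnor number mu = 8.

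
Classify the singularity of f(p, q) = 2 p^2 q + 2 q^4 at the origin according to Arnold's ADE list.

D_{5}

The Hessian of f at 0 has rank 0. Corank 2; j^3 = 2*p^2*q has shape L^2 M (L != M), so D-series; mu = 5 gives D_5.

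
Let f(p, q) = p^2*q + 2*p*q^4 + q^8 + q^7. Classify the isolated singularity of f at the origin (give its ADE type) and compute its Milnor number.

Type D_9, Milnor number mu = 9.

The Hessian of f at 0 has rank 0. Corank 2; j^3 = p^2*q has shape L^2 M (L != M), so D-series; mu = 9 gives D_9.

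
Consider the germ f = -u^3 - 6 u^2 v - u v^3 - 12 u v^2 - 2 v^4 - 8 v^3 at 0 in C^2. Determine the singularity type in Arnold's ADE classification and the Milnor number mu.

Type E_7, Milnor number mu = 7.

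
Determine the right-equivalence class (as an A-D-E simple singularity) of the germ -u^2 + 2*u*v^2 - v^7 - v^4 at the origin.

A6

The Hessian of f at 0 has rank 1. Corank 1: A-series; mu = 6 gives A_6.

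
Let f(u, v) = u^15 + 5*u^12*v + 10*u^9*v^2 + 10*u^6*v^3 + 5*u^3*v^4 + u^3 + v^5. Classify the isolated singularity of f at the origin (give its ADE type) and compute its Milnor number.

Type E_8, Milnor number mu = 8.

The Hessian of f at 0 has rank 0. Corank 2; j^3 = u^3 is a perfect cube, so E-series; the 5-jet and mu = 8 give E_8.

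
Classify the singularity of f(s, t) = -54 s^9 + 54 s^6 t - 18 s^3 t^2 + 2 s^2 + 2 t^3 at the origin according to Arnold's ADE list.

A2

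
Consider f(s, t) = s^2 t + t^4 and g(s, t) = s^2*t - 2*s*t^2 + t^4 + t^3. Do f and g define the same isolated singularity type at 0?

Yes.

The Hessian of f at 0 is [[0, 0], [0, 0]] with rank 0, so corank 2. A Groebner basis of the Jacobian ideal J(f) in C{s,t} is {s^3, s^2/4 + t^3, s*t}; counting standard monomials gives mu = 5. Corank 2; j^3 = s^2*t has shape L^2 M (L != M), so D-series; mu = 5 gives D_5. The Hessian of g at 0 is [[0, 0], [0, 0]] with rank 0, so corank 2. A Groebner basis of the Jacobian ideal J(g) in C{s,t} is {s^3 + s^2/4 - t^2/4, s^2/4 + t^3 - t^2/4, s*t - t^2}; counting standard monomials gives mu = 5. Corank 2; j^3 = t*(s - t)^2 has shape L^2 M (L != M), so D-series; mu = 5 gives D_5. Both have type D_5, hence right-equivalent.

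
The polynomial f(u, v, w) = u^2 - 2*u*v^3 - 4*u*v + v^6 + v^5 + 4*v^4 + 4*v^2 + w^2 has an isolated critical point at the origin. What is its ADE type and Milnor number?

The Hessian of f at 0 has rank 2. Corank 1: A-series; mu = 4 gives A_4.

Type A_4, Milnor number mu = 4.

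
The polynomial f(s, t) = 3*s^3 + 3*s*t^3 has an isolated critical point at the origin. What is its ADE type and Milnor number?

Type E_{7}, Milnor number mu = 7.

The Hessian of f at 0 has rank 0. Corank 2; j^3 = 3*s^3 is a perfect cube, so E-series; the 4-jet and mu = 7 give E_7.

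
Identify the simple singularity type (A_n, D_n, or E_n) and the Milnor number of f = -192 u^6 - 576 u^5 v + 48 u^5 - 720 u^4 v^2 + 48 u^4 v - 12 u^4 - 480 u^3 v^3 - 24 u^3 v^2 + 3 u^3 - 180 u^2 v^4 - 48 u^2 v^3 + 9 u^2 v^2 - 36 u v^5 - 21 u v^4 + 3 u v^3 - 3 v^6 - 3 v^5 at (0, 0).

The Hessian of f at 0 has rank 0. Corank 2; j^3 = 3*u^3 is a perfect cube, so E-series; the 4-jet and mu = 7 give E_7.

Type E_{7}, Milnor number mu = 7.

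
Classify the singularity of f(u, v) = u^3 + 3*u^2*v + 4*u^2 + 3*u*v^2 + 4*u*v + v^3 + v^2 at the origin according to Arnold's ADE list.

The Hessian of f at 0 is [[8, 4], [4, 2]] with rank 1, so corank 1. A Groebner basis of the Jacobian ideal J(f) in C{u,v} is {v^2, u + v/2}; counting standard monomials gives mu = 2. Corank 1: A-series; mu = 2 gives A_2.

A_2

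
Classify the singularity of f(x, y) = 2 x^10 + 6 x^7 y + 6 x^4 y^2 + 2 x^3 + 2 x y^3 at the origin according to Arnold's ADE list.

E_7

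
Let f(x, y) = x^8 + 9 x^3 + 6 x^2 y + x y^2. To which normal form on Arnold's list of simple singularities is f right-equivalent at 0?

D_9

The Hessian of f at 0 has rank 0. Corank 2; j^3 = x*(3*x + y)^2 has shape L^2 M (L != M), so D-series; mu = 9 gives D_9.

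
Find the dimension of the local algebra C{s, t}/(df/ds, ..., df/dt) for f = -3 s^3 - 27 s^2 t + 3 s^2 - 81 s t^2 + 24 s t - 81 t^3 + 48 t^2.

The Hessian of f at 0 is [[6, 24], [24, 96]] with rank 1, so corank 1. A Groebner basis of the Jacobian ideal J(f) in C{s,t} is {t^2, s + 4*t}; counting standard monomials gives mu = 2. Corank 1: A-series; mu = 2 gives A_2.

2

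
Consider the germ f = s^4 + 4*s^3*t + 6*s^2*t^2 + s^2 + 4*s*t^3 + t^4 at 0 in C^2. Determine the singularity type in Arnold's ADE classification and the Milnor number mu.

Type A_{3}, Milnor number mu = 3.

The Hessian of f at 0 is [[2, 0], [0, 0]] with rank 1, so corank 1. A Groebner basis of the Jacobian ideal J(f) in C{s,t} is {t^3, s}; counting standard monomials gives mu = 3. Corank 1: A-series; mu = 3 gives A_3.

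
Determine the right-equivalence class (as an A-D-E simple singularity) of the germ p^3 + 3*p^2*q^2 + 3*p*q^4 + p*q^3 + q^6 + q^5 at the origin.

E_{7}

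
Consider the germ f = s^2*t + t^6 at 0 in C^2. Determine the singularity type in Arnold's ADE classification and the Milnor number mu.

Type D_7, Milnor number mu = 7.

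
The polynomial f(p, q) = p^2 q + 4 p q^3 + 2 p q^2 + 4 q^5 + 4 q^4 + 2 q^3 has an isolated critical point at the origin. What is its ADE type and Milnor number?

The Hessian of f at 0 has rank 0. Corank 2; j^3 = q*(p^2 + 2*p*q + 2*q^2) splits into three distinct lines over C (the quadratic factor has nonzero discriminant), so D_4.

Type D4, Milnor number mu = 4.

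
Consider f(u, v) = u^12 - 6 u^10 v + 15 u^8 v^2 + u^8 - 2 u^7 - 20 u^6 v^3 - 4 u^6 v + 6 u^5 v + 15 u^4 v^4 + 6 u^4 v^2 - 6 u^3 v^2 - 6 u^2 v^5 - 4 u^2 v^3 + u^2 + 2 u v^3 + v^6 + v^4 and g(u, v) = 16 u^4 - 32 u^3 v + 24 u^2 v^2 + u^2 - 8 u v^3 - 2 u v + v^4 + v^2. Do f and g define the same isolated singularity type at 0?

Yes.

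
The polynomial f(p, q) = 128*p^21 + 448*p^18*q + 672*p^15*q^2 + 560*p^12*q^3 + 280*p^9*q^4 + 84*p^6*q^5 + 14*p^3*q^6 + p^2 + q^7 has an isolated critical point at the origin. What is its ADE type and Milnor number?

Type A_{6}, Milnor number mu = 6.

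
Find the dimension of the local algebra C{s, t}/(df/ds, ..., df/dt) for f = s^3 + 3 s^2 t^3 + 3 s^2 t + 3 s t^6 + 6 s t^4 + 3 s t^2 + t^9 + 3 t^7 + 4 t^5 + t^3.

The Hessian of f at 0 is [[0, 0], [0, 0]] with rank 0, so corank 2. A Groebner basis of the Jacobian ideal J(f) in C{s,t} is {s^2/2 + s*t^3 + s*t + t^2/2, t^4, s^3 - 3*s*t^2 - 2*t^3, s^2*t + 2*s*t^2 + t^3}; counting standard monomials gives mu = 8. Corank 2; j^3 = (s + t)^3 is a perfect cube, so E-series; the 5-jet and mu = 8 give E_8.

8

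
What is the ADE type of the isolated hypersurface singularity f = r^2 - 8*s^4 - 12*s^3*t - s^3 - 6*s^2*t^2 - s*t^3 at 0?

The Hessian of f at 0 is [[0, 0, 0], [0, 0, 0], [0, 0, 2]] with rank 1, so corank 2. A Groebner basis of the Jacobian ideal J(f) in C{s,t,r} is {3*s^2/4 + t^4 + t^3/4, s^3, s^2*t - s^2/4 - t^3/12, s^2 + s*t^2 + t^3/3, r}; counting standard monomials gives mu = 7. Corank 2; j^3 = -s^3 is a perfect cube, so E-series; the 4-jet and mu = 7 give E_7.

E_{7}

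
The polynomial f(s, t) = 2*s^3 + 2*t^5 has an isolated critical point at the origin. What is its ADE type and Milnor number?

Type E_8, Milnor number mu = 8.

The Hessian of f at 0 has rank 0. Corank 2; j^3 = 2*s^3 is a perfect cube, so E-series; the 5-jet and mu = 8 give E_8.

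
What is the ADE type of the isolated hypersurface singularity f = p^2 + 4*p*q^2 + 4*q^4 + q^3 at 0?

A_2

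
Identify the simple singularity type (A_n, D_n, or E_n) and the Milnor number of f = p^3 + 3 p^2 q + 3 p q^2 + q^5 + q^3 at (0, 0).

The Hessian of f at 0 has rank 0. Corank 2; j^3 = (p + q)^3 is a perfect cube, so E-series; the 5-jet and mu = 8 give E_8.

Type E_{8}, Milnor number mu = 8.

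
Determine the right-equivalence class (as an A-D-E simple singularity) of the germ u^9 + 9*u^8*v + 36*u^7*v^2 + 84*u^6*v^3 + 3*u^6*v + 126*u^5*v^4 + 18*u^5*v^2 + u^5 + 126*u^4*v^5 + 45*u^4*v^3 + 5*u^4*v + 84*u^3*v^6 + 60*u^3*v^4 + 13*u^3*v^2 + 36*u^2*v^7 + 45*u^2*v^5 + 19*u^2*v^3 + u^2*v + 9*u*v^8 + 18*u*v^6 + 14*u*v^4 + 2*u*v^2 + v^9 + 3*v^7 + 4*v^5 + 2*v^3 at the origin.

D_4

The Hessian of f at 0 has rank 0. Corank 2; j^3 = v*(u^2 + 2*u*v + 2*v^2) splits into three distinct lines over C (the quadratic factor has nonzero discriminant), so D_4.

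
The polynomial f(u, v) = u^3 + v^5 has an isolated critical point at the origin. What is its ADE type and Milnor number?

Type E_8, Milnor number mu = 8.

The Hessian of f at 0 is [[0, 0], [0, 0]] with rank 0, so corank 2. A Groebner basis of the Jacobian ideal J(f) in C{u,v} is {v^4, u^2}; counting standard monomials gives mu = 8. Corank 2; j^3 = u^3 is a perfect cube, so E-series; the 5-jet and mu = 8 give E_8.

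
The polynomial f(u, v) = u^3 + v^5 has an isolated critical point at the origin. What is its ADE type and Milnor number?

The Hessian of f at 0 is [[0, 0], [0, 0]] with rank 0, so corank 2. A Groebner basis of the Jacobian ideal J(f) in C{u,v} is {v^4, u^2}; counting standard monomials gives mu = 8. Corank 2; j^3 = u^3 is a perfect cube, so E-series; the 5-jet and mu = 8 give E_8.

Type E8, Milnor number mu = 8.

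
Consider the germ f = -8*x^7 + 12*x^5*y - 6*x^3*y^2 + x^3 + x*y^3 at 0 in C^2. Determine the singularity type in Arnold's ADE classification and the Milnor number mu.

Type E_{7}, Milnor number mu = 7.

The Hessian of f at 0 is [[0, 0], [0, 0]] with rank 0, so corank 2. A Groebner basis of the Jacobian ideal J(f) in C{x,y} is {x^3, x*y^2, 3*x^2 + y^3}; counting standard monomials gives mu = 7. Corank 2; j^3 = x^3 is a perfect cube, so E-series; the 4-jet and mu = 7 give E_7.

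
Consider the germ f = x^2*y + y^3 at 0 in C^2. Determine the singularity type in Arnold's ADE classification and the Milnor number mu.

Type D4, Milnor number mu = 4.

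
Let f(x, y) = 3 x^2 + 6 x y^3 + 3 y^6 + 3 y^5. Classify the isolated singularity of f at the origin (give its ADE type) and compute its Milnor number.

The Hessian of f at 0 is [[6, 0], [0, 0]] with rank 1, so corank 1. A Groebner basis of the Jacobian ideal J(f) in C{x,y} is {x + y^3, x^2, x*y}; counting standard monomials gives mu = 4. Corank 1: A-series; mu = 4 gives A_4.

Type A_4, Milnor number mu = 4.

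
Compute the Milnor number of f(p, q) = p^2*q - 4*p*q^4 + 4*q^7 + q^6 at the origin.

7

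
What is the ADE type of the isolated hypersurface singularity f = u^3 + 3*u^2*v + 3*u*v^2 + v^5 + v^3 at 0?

E8

The Hessian of f at 0 is [[0, 0], [0, 0]] with rank 0, so corank 2. A Groebner basis of the Jacobian ideal J(f) in C{u,v} is {v^4, u^2 + 2*u*v + v^2}; counting standard monomials gives mu = 8. Corank 2; j^3 = (u + v)^3 is a perfect cube, so E-series; the 5-jet and mu = 8 give E_8.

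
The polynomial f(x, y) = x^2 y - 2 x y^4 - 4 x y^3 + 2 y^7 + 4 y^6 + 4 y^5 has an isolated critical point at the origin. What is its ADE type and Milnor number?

Type D8, Milnor number mu = 8.

The Hessian of f at 0 is [[0, 0], [0, 0]] with rank 0, so corank 2. A Groebner basis of the Jacobian ideal J(f) in C{x,y} is {x^2/6 + x*y^3 - 8*x*y^2/3 + 14*x*y/3 - 28*y^3/3, -x*y + y^4 + 2*y^3, x^3 + 4*x^2/3 - 16*x*y^2/3 + 16*x*y/3 - 32*y^3/3, x^2*y + 2*x^2/3 - 20*x*y^2/3 + 32*x*y/3 - 64*y^3/3}; counting standard monomials gives mu = 8. Corank 2; j^3 = x^2*y has shape L^2 M (L != M), so D-series; mu = 8 gives D_8.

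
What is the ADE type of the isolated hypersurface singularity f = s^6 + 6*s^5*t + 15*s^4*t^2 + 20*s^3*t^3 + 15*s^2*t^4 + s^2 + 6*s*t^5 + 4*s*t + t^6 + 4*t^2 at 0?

A5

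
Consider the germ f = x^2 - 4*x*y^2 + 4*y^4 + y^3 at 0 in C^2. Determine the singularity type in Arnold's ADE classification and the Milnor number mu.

Type A2, Milnor number mu = 2.

The Hessian of f at 0 is [[2, 0], [0, 0]] with rank 1, so corank 1. A Groebner basis of the Jacobian ideal J(f) in C{x,y} is {y^2, x}; counting standard monomials gives mu = 2. Corank 1: A-series; mu = 2 gives A_2.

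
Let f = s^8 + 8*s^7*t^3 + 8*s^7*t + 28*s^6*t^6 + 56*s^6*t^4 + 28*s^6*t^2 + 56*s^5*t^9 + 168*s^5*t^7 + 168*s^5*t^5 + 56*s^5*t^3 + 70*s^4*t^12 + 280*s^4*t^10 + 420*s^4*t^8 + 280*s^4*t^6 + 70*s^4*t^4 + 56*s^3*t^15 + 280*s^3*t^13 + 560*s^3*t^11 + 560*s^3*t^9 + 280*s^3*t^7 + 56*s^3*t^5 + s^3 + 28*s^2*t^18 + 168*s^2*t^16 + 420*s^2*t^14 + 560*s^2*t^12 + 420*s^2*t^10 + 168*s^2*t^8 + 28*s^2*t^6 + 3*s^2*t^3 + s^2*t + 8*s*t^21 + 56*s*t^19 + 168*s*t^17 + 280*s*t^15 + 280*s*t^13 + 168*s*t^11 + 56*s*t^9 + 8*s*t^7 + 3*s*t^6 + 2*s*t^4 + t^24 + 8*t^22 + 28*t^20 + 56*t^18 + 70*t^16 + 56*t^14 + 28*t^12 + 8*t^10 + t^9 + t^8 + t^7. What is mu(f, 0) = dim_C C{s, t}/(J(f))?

9

The Hessian of f at 0 is [[0, 0], [0, 0]] with rank 0, so corank 2. A Groebner basis of the Jacobian ideal J(f) in C{s,t} is {s^2*t^2, 8*s^2*t + s^2 + s*t^3, -8*s^2*t + s*t + t^4, s^3}; counting standard monomials gives mu = 9. Corank 2; j^3 = s^2*(s + t) has shape L^2 M (L != M), so D-series; mu = 9 gives D_9.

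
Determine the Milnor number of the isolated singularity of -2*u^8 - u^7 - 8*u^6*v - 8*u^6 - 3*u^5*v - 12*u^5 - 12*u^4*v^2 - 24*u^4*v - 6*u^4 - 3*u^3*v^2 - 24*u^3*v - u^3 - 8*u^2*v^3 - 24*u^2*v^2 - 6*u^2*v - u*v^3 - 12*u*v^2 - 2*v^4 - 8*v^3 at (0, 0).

7

The Hessian of f at 0 is [[0, 0], [0, 0]] with rank 0, so corank 2. A Groebner basis of the Jacobian ideal J(f) in C{u,v} is {-3*u^2/164 - 3*u*v/41 + v^4 - v^3/164 - 3*v^2/41, u^3 + 141*u^2/82 + 282*u*v/41 + 703*v^3/82 + 282*v^2/41, u^2*v - 95*u^2/164 - 95*u*v/41 - 2063*v^3/492 - 95*v^2/41, 6*u^2/41 + u*v^2 + 24*u*v/41 + 84*v^3/41 + 24*v^2/41}; counting standard monomials gives mu = 7. Corank 2; j^3 = -(u + 2*v)^3 is a perfect cube, so E-series; the 4-jet and mu = 7 give E_7.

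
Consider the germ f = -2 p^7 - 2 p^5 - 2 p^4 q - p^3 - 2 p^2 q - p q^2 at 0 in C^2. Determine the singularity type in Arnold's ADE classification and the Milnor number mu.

The Hessian of f at 0 has rank 0. Corank 2; j^3 = -p*(p + q)^2 has shape L^2 M (L != M), so D-series; mu = 8 gives D_8.

Type D_8, Milnor number mu = 8.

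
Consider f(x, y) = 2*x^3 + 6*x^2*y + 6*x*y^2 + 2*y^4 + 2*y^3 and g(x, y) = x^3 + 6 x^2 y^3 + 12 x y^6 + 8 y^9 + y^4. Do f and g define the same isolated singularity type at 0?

Yes.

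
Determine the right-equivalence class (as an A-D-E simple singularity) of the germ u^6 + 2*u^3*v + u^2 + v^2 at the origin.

The Hessian of f at 0 has rank 2. Corank 0: nondegenerate Morse point, so A_1.

A_1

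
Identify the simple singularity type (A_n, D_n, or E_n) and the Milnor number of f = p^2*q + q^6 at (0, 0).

Type D_{7}, Milnor number mu = 7.

The Hessian of f at 0 is [[0, 0], [0, 0]] with rank 0, so corank 2. A Groebner basis of the Jacobian ideal J(f) in C{p,q} is {p^2/6 + q^5, p^3, p*q}; counting standard monomials gives mu = 7. Corank 2; j^3 = p^2*q has shape L^2 M (L != M), so D-series; mu = 7 gives D_7.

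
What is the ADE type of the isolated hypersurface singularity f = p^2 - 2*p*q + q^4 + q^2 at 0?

The Hessian of f at 0 is [[2, -2], [-2, 2]] with rank 1, so corank 1. A Groebner basis of the Jacobian ideal J(f) in C{p,q} is {q^3, p - q}; counting standard monomials gives mu = 3. Corank 1: A-series; mu = 3 gives A_3.

A3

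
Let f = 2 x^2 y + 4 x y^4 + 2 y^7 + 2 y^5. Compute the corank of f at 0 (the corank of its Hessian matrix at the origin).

2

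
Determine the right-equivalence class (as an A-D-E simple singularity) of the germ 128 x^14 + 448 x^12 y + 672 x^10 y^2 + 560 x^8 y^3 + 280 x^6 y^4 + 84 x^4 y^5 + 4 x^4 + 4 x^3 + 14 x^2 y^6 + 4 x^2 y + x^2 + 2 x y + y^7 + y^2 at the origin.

A_6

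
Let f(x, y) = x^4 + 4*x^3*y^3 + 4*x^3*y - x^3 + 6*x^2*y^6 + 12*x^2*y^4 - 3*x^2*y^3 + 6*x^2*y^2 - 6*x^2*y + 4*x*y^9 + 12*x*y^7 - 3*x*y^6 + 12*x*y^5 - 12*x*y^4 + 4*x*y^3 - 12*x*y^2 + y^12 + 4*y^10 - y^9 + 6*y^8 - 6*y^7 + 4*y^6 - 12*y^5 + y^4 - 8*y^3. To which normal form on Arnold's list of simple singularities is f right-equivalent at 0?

E_{6}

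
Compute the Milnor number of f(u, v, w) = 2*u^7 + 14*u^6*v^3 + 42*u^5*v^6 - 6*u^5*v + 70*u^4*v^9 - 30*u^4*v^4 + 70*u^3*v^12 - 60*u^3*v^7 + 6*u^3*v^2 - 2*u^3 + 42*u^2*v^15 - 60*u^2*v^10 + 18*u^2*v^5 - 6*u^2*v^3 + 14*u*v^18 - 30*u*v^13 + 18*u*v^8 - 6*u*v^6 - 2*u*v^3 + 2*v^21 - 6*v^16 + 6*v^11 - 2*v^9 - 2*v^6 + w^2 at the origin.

The Hessian of f at 0 has rank 1. Corank 2; j^3 = -2*u^3 is a perfect cube, so E-series; the 4-jet and mu = 7 give E_7.

7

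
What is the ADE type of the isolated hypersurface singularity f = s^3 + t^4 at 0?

The Hessian of f at 0 has rank 0. Corank 2; j^3 = s^3 is a perfect cube, so E-series; the 4-jet and mu = 6 give E_6.

E_{6}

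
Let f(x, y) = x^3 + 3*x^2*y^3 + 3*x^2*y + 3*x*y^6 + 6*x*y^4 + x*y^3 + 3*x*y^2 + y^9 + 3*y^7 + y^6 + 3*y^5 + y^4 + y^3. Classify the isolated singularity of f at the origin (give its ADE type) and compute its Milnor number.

Type E_{7}, Milnor number mu = 7.

The Hessian of f at 0 is [[0, 0], [0, 0]] with rank 0, so corank 2. A Groebner basis of the Jacobian ideal J(f) in C{x,y} is {x^3 + 3*x^2*y + 6*x^2 + 12*x*y + 6*y^2, -3*x^2 + x*y^2 - 6*x*y - 3*y^2, 3*x^2 + 6*x*y + y^3 + 3*y^2}; counting standard monomials gives mu = 7. Corank 2; j^3 = (x + y)^3 is a perfect cube, so E-series; the 4-jet and mu = 7 give E_7.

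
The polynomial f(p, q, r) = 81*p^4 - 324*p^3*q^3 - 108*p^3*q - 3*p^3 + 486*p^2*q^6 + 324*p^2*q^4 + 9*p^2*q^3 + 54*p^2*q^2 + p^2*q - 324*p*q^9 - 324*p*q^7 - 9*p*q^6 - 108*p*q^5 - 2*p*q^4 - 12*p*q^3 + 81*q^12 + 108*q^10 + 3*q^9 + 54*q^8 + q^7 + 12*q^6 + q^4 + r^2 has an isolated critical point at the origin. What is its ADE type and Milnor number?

Type D_{5}, Milnor number mu = 5.

The Hessian of f at 0 has rank 1. Corank 2; j^3 = -p^2*(3*p - q) has shape L^2 M (L != M), so D-series; mu = 5 gives D_5.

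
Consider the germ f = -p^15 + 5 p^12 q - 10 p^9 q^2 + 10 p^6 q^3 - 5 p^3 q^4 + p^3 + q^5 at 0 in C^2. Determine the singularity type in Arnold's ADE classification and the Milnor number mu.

Type E_8, Milnor number mu = 8.

The Hessian of f at 0 has rank 0. Corank 2; j^3 = p^3 is a perfect cube, so E-series; the 5-jet and mu = 8 give E_8.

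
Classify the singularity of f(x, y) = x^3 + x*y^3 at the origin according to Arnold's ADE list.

E_{7}

The Hessian of f at 0 has rank 0. Corank 2; j^3 = x^3 is a perfect cube, so E-series; the 4-jet and mu = 7 give E_7.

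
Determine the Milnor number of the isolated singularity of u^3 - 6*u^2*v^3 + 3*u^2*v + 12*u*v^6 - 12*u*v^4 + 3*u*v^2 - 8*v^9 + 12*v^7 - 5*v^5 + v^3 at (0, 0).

8

The Hessian of f at 0 is [[0, 0], [0, 0]] with rank 0, so corank 2. A Groebner basis of the Jacobian ideal J(f) in C{u,v} is {-u^2/4 + u*v^3 - u*v/2 - v^2/4, v^4, u^3 - 3*u*v^2 - 2*v^3, u^2*v + 2*u*v^2 + v^3}; counting standard monomials gives mu = 8. Corank 2; j^3 = (u + v)^3 is a perfect cube, so E-series; the 5-jet and mu = 8 give E_8.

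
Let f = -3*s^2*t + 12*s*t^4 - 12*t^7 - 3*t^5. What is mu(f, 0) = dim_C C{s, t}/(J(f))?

6

The Hessian of f at 0 has rank 0. Corank 2; j^3 = -3*s^2*t has shape L^2 M (L != M), so D-series; mu = 6 gives D_6.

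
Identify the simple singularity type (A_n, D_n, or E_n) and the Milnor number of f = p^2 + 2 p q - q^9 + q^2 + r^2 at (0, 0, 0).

The Hessian of f at 0 has rank 2. Corank 1: A-series; mu = 8 gives A_8.

Type A_{8}, Milnor number mu = 8.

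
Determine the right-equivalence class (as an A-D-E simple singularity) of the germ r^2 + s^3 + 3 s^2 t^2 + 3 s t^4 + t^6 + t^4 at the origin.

E_{6}

The Hessian of f at 0 is [[0, 0, 0], [0, 0, 0], [0, 0, 2]] with rank 1, so corank 2. A Groebner basis of the Jacobian ideal J(f) in C{s,t,r} is {s^3, s^2*t, s^2/2 + s*t^2, t^3, r}; counting standard monomials gives mu = 6. Corank 2; j^3 = s^3 is a perfect cube, so E-series; the 4-jet and mu = 6 give E_6.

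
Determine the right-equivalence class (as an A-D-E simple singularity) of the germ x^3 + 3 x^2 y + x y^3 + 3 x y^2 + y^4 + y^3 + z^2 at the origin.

E_{7}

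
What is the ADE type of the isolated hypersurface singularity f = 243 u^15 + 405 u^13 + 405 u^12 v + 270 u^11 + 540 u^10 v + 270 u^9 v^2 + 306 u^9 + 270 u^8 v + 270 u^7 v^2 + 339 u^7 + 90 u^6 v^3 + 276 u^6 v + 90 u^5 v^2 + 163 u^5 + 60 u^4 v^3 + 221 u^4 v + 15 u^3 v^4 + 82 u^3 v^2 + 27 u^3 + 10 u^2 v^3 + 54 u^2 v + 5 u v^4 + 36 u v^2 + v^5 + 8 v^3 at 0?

E_8

The Hessian of f at 0 has rank 0. Corank 2; j^3 = (3*u + 2*v)^3 is a perfect cube, so E-series; the 5-jet and mu = 8 give E_8.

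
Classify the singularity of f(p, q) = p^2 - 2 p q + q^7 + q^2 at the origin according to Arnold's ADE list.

A6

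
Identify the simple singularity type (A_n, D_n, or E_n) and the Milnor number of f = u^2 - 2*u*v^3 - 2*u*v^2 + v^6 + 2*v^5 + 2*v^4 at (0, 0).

The Hessian of f at 0 is [[2, 0], [0, 0]] with rank 1, so corank 1. A Groebner basis of the Jacobian ideal J(f) in C{u,v} is {u^2, u*v, -u + v^2}; counting standard monomials gives mu = 3. Corank 1: A-series; mu = 3 gives A_3.

Type A_{3}, Milnor number mu = 3.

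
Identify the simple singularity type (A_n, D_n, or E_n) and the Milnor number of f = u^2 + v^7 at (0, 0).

Type A_{6}, Milnor number mu = 6.

The Hessian of f at 0 has rank 1. Corank 1: A-series; mu = 6 gives A_6.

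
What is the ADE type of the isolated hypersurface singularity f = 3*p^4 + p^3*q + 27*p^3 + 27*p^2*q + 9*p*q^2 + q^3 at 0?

The Hessian of f at 0 has rank 0. Corank 2; j^3 = (3*p + q)^3 is a perfect cube, so E-series; the 4-jet and mu = 7 give E_7.

E_{7}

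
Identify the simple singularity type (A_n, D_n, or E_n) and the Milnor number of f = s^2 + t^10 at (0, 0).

Type A_{9}, Milnor number mu = 9.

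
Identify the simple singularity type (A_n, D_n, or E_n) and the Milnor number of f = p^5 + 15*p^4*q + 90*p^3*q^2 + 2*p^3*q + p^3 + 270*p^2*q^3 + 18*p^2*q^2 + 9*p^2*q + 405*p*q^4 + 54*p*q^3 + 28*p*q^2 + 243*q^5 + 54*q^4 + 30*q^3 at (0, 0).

Type D_4, Milnor number mu = 4.

The Hessian of f at 0 has rank 0. Corank 2; j^3 = (p + 3*q)*(p^2 + 6*p*q + 10*q^2) splits into three distinct lines over C (the quadratic factor has nonzero discriminant), so D_4.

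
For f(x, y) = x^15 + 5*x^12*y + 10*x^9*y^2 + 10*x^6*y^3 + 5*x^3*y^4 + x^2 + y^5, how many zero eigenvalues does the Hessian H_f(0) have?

1

The Hessian at 0 is [[2, 0], [0, 0]] of rank 1; hence corank 1.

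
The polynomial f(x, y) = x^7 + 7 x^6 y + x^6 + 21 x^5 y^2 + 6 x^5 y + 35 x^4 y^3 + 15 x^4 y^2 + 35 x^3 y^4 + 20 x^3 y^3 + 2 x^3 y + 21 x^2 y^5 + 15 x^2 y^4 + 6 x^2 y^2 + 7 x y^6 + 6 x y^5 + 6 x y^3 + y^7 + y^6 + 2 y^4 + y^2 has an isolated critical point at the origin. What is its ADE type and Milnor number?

The Hessian of f at 0 is [[0, 0], [0, 2]] with rank 1, so corank 1. A Groebner basis of the Jacobian ideal J(f) in C{x,y} is {x^3 + 3*x^2*y + y, y^2}; counting standard monomials gives mu = 6. Corank 1: A-series; mu = 6 gives A_6.

Type A6, Milnor number mu = 6.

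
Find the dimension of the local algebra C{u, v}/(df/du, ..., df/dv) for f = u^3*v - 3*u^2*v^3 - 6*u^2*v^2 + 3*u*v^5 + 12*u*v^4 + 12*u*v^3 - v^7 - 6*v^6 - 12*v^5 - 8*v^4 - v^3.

7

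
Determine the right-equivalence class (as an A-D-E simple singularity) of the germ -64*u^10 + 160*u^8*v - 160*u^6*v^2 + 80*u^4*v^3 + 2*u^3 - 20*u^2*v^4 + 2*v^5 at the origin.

The Hessian of f at 0 has rank 0. Corank 2; j^3 = 2*u^3 is a perfect cube, so E-series; the 5-jet and mu = 8 give E_8.

E_8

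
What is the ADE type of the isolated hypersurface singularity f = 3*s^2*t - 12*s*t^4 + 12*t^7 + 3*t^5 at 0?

D_{6}

The Hessian of f at 0 has rank 0. Corank 2; j^3 = 3*s^2*t has shape L^2 M (L != M), so D-series; mu = 6 gives D_6.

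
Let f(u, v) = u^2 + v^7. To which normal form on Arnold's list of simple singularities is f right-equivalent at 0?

The Hessian of f at 0 has rank 1. Corank 1: A-series; mu = 6 gives A_6.

A_{6}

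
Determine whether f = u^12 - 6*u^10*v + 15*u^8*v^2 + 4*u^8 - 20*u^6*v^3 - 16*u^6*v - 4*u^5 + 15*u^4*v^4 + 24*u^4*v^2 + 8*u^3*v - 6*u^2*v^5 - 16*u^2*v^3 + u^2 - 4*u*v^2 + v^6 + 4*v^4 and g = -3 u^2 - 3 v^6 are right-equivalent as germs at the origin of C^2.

The Hessian of f at 0 has rank 1. Corank 1: A-series; mu = 5 gives A_5. The Hessian of g at 0 has rank 1. Corank 1: A-series; mu = 5 gives A_5. Both have type A_5, hence right-equivalent.

Yes.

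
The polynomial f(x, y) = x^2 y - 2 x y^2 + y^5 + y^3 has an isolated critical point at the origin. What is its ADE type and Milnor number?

The Hessian of f at 0 has rank 0. Corank 2; j^3 = y*(x - y)^2 has shape L^2 M (L != M), so D-series; mu = 6 gives D_6.

Type D6, Milnor number mu = 6.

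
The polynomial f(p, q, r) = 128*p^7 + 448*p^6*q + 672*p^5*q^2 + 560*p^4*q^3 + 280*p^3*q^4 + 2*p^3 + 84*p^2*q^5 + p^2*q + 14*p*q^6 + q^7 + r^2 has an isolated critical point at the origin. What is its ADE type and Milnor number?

Type D_{8}, Milnor number mu = 8.

The Hessian of f at 0 has rank 1. Corank 2; j^3 = p^2*(2*p + q) has shape L^2 M (L != M), so D-series; mu = 8 gives D_8.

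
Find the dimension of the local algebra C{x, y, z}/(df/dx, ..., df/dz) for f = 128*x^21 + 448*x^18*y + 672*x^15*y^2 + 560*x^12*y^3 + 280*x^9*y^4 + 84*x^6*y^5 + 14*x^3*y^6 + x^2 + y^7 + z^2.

6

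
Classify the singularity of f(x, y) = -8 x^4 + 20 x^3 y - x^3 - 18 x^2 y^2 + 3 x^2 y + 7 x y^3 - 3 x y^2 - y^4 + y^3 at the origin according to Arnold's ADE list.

E7

The Hessian of f at 0 has rank 0. Corank 2; j^3 = -(x - y)^3 is a perfect cube, so E-series; the 4-jet and mu = 7 give E_7.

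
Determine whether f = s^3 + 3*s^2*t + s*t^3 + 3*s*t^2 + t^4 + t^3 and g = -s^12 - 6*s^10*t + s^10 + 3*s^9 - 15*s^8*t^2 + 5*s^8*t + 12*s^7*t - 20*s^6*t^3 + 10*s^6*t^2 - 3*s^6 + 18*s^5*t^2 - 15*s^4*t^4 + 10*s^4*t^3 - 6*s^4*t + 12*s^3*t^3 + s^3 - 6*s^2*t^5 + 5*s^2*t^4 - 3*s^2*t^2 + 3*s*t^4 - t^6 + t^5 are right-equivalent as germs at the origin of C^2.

No.

The Hessian of f at 0 has rank 0. Corank 2; j^3 = (s + t)^3 is a perfect cube, so E-series; the 4-jet and mu = 7 give E_7. The Hessian of g at 0 has rank 0. Corank 2; j^3 = s^3 is a perfect cube, so E-series; the 5-jet and mu = 8 give E_8. f is E_7 but g is E_8, hence not right-equivalent.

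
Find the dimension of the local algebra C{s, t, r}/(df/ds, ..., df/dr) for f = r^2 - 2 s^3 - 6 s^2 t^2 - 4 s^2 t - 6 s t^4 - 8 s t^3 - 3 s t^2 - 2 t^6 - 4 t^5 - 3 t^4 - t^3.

4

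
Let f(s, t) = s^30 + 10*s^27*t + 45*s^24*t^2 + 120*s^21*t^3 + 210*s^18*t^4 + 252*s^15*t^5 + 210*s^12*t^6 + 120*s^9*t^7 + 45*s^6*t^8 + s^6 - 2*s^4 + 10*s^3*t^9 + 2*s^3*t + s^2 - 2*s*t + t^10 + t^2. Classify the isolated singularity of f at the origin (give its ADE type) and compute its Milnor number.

The Hessian of f at 0 has rank 1. Corank 1: A-series; mu = 9 gives A_9.

Type A9, Milnor number mu = 9.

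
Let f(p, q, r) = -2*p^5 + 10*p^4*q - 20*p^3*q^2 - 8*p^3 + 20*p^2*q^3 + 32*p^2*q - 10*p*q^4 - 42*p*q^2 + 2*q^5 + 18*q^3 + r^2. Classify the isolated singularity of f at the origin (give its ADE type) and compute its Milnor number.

Type D6, Milnor number mu = 6.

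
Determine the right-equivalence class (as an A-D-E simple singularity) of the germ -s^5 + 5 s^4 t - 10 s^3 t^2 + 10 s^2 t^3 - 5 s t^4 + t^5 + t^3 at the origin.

The Hessian of f at 0 is [[0, 0], [0, 0]] with rank 0, so corank 2. A Groebner basis of the Jacobian ideal J(f) in C{s,t} is {s^4 - 4*s^3*t, t^2}; counting standard monomials gives mu = 8. Corank 2; j^3 = t^3 is a perfect cube, so E-series; the 5-jet and mu = 8 give E_8.

E8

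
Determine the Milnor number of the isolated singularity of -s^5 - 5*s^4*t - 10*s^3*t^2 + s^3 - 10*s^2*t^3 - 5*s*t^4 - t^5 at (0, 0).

8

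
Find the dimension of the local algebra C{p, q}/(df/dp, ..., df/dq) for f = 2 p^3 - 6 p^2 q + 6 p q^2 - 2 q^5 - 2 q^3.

The Hessian of f at 0 has rank 0. Corank 2; j^3 = 2*(p - q)^3 is a perfect cube, so E-series; the 5-jet and mu = 8 give E_8.

8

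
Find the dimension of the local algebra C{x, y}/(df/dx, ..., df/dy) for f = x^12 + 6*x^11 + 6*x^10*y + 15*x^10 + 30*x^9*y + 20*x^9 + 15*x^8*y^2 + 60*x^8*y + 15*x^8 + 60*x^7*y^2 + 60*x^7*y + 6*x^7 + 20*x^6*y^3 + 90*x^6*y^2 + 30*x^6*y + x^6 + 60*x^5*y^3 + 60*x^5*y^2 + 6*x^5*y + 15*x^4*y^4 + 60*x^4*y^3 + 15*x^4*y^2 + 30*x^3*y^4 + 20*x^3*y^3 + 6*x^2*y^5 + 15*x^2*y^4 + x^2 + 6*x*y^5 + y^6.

5

The Hessian of f at 0 is [[2, 0], [0, 0]] with rank 1, so corank 1. A Groebner basis of the Jacobian ideal J(f) in C{x,y} is {y^5, x}; counting standard monomials gives mu = 5. Corank 1: A-series; mu = 5 gives A_5.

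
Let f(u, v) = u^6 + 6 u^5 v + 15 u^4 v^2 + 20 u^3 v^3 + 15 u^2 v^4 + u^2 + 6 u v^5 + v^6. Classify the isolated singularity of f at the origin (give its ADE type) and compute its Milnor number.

The Hessian of f at 0 has rank 1. Corank 1: A-series; mu = 5 gives A_5.

Type A5, Milnor number mu = 5.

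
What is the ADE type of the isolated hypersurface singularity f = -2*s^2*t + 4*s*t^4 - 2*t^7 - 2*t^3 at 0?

D4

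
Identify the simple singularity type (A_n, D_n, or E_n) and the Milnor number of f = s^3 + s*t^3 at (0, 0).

The Hessian of f at 0 is [[0, 0], [0, 0]] with rank 0, so corank 2. A Groebner basis of the Jacobian ideal J(f) in C{s,t} is {s^3, s*t^2, 3*s^2 + t^3}; counting standard monomials gives mu = 7. Corank 2; j^3 = s^3 is a perfect cube, so E-series; the 4-jet and mu = 7 give E_7.

Type E_7, Milnor number mu = 7.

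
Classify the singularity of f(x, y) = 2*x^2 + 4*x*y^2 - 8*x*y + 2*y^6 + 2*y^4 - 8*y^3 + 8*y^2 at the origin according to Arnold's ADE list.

A5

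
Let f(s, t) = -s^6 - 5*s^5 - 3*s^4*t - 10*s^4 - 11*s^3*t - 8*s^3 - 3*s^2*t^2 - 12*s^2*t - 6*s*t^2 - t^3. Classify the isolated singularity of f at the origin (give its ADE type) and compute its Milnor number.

Type E_{7}, Milnor number mu = 7.

The Hessian of f at 0 is [[0, 0], [0, 0]] with rank 0, so corank 2. A Groebner basis of the Jacobian ideal J(f) in C{s,t} is {-768*s^2/5 - 768*s*t/5 + t^4 - 8*t^3/5 - 192*t^2/5, s^3 + 84*s^2/5 + 84*s*t/5 + 3*t^3/10 + 21*t^2/5, s^2*t - 24*s^2 - 24*s*t - t^3/2 - 6*t^2, 128*s^2/5 + s*t^2 + 128*s*t/5 + 23*t^3/30 + 32*t^2/5}; counting standard monomials gives mu = 7. Corank 2; j^3 = -(2*s + t)^3 is a perfect cube, so E-series; the 4-jet and mu = 7 give E_7.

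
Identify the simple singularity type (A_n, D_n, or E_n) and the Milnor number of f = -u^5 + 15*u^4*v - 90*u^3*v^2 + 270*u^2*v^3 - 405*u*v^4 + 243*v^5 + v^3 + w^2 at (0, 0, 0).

Type E_{8}, Milnor number mu = 8.

The Hessian of f at 0 is [[0, 0, 0], [0, 0, 0], [0, 0, 2]] with rank 1, so corank 2. A Groebner basis of the Jacobian ideal J(f) in C{u,v,w} is {u^4 - 12*u^3*v, v^2, w}; counting standard monomials gives mu = 8. Corank 2; j^3 = v^3 is a perfect cube, so E-series; the 5-jet and mu = 8 give E_8.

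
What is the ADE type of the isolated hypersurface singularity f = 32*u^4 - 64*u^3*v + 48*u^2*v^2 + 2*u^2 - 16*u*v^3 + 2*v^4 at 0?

A3

The Hessian of f at 0 has rank 1. Corank 1: A-series; mu = 3 gives A_3.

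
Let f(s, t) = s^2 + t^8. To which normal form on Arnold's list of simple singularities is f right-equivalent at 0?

A_{7}

The Hessian of f at 0 has rank 1. Corank 1: A-series; mu = 7 gives A_7.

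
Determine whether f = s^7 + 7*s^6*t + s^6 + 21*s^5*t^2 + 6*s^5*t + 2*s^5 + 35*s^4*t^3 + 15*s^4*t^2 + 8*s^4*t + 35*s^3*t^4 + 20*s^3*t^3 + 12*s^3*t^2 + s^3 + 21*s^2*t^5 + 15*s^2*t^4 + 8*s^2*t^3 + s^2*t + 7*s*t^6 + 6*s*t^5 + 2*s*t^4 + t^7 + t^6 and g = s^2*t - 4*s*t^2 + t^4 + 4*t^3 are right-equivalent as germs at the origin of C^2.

The Hessian of f at 0 has rank 0. Corank 2; j^3 = s^2*(s + t) has shape L^2 M (L != M), so D-series; mu = 7 gives D_7. The Hessian of g at 0 has rank 0. Corank 2; j^3 = t*(s - 2*t)^2 has shape L^2 M (L != M), so D-series; mu = 5 gives D_5. f is D_7 but g is D_5, hence not right-equivalent.

No.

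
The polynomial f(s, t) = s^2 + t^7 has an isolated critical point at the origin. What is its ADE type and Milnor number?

The Hessian of f at 0 is [[2, 0], [0, 0]] with rank 1, so corank 1. A Groebner basis of the Jacobian ideal J(f) in C{s,t} is {t^6, s}; counting standard monomials gives mu = 6. Corank 1: A-series; mu = 6 gives A_6.

Type A_6, Milnor number mu = 6.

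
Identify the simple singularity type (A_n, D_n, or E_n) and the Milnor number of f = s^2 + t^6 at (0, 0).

The Hessian of f at 0 is [[2, 0], [0, 0]] with rank 1, so corank 1. A Groebner basis of the Jacobian ideal J(f) in C{s,t} is {t^5, s}; counting standard monomials gives mu = 5. Corank 1: A-series; mu = 5 gives A_5.

Type A_{5}, Milnor number mu = 5.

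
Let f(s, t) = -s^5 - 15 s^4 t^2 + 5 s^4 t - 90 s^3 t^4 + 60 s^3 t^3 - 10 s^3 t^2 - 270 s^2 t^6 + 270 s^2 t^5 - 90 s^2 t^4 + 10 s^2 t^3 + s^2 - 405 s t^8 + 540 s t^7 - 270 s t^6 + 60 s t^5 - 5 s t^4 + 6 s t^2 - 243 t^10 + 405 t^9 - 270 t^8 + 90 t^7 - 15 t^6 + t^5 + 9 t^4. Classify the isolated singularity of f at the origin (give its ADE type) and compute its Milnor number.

The Hessian of f at 0 has rank 1. Corank 1: A-series; mu = 4 gives A_4.

Type A_{4}, Milnor number mu = 4.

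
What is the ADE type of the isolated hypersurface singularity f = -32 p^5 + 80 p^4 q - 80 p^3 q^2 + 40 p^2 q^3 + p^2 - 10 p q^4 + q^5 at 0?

A_{4}

The Hessian of f at 0 is [[2, 0], [0, 0]] with rank 1, so corank 1. A Groebner basis of the Jacobian ideal J(f) in C{p,q} is {q^4, p}; counting standard monomials gives mu = 4. Corank 1: A-series; mu = 4 gives A_4.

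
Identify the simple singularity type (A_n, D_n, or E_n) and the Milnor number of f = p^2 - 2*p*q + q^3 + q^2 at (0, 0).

Type A_2, Milnor number mu = 2.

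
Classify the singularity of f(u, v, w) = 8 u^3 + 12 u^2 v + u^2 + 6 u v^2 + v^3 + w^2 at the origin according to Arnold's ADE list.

A_{2}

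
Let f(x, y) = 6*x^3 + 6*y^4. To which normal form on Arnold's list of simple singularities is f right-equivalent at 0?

E_6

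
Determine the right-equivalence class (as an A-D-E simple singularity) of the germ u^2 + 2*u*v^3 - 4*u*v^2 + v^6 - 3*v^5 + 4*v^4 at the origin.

The Hessian of f at 0 is [[2, 0], [0, 0]] with rank 1, so corank 1. A Groebner basis of the Jacobian ideal J(f) in C{u,v} is {u + v^3 - 2*v^2, u^2, u*v + 2*u - 4*v^2}; counting standard monomials gives mu = 4. Corank 1: A-series; mu = 4 gives A_4.

A_{4}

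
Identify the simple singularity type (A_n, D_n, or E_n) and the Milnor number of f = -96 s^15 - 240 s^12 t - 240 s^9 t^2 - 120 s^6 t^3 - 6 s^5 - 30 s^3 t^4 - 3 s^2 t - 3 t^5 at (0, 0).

Type D_{6}, Milnor number mu = 6.

The Hessian of f at 0 has rank 0. Corank 2; j^3 = -3*s^2*t has shape L^2 M (L != M), so D-series; mu = 6 gives D_6.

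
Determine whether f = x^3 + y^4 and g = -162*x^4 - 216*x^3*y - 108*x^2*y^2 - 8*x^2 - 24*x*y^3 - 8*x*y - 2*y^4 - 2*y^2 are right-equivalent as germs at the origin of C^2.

The Hessian of f at 0 has rank 0. Corank 2; j^3 = x^3 is a perfect cube, so E-series; the 4-jet and mu = 6 give E_6. The Hessian of g at 0 has rank 1. Corank 1: A-series; mu = 3 gives A_3. f is E_6 but g is A_3, hence not right-equivalent.

No.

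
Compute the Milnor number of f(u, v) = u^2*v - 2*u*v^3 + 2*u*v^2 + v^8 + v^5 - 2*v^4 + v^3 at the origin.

The Hessian of f at 0 has rank 0. Corank 2; j^3 = v*(u + v)^2 has shape L^2 M (L != M), so D-series; mu = 9 gives D_9.

9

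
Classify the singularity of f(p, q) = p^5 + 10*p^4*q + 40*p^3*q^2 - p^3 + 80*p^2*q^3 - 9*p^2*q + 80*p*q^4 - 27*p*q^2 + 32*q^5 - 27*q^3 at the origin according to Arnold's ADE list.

E8

The Hessian of f at 0 has rank 0. Corank 2; j^3 = -(p + 3*q)^3 is a perfect cube, so E-series; the 5-jet and mu = 8 give E_8.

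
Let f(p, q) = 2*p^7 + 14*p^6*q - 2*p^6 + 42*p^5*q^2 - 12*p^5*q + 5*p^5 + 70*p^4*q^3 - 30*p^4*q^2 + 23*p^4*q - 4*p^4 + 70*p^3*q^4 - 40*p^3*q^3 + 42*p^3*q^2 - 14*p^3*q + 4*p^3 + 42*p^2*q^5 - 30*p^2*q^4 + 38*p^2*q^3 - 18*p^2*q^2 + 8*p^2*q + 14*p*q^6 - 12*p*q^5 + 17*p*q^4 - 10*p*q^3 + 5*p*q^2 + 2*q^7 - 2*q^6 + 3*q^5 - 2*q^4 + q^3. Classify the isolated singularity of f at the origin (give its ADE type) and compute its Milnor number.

Type D8, Milnor number mu = 8.

The Hessian of f at 0 has rank 0. Corank 2; j^3 = (p + q)*(2*p + q)^2 has shape L^2 M (L != M), so D-series; mu = 8 gives D_8.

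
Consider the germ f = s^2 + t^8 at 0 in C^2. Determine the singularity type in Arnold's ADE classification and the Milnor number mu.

The Hessian of f at 0 has rank 1. Corank 1: A-series; mu = 7 gives A_7.

Type A_{7}, Milnor number mu = 7.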